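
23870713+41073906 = 64944619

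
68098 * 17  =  1157666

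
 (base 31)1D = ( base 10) 44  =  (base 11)40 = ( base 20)24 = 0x2C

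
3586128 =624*5747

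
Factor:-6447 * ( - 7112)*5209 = 238838192376 = 2^3 * 3^1*  7^2*127^1 * 307^1 * 5209^1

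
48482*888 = 43052016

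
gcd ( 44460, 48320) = 20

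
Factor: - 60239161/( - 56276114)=2^ ( - 1)*67^(-1)*461^(-1 )*911^( - 1)*60239161^1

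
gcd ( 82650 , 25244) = 2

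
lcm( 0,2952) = 0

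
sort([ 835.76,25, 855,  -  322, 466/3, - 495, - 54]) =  [ - 495, - 322, - 54,25,466/3,835.76,855] 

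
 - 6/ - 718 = 3/359 = 0.01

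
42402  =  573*74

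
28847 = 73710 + -44863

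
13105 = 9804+3301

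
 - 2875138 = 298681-3173819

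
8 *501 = 4008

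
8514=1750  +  6764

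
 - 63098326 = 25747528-88845854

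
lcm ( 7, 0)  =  0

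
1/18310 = 1/18310 = 0.00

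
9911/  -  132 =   -  76 + 11/12  =  -75.08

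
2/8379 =2/8379 = 0.00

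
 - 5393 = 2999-8392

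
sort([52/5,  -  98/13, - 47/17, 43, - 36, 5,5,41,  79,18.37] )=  [ -36,- 98/13, - 47/17,5, 5, 52/5,18.37, 41,43,  79 ] 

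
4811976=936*5141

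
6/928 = 3/464 = 0.01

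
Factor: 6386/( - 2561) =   -  2^1*13^( - 1 ) *31^1*103^1*197^( - 1) 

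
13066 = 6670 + 6396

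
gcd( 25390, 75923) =1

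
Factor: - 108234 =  - 2^1 * 3^2  *  7^1*859^1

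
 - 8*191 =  - 1528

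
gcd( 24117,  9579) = 3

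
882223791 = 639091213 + 243132578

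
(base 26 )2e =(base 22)30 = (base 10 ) 66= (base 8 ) 102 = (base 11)60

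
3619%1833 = 1786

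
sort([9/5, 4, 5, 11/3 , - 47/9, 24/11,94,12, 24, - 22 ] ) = [ - 22 , - 47/9,9/5, 24/11, 11/3,4,5,12, 24,94 ] 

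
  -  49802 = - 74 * 673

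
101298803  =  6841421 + 94457382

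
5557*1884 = 10469388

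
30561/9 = 3395 + 2/3   =  3395.67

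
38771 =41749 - 2978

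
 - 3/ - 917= 3/917 =0.00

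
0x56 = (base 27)35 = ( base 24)3e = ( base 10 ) 86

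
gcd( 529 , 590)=1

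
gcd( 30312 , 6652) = 4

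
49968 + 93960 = 143928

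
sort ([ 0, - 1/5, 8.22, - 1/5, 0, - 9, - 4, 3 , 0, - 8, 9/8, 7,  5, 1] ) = [ - 9, - 8,-4, - 1/5, - 1/5, 0,0, 0,1,9/8, 3,5, 7, 8.22 ] 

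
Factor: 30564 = 2^2*3^3*283^1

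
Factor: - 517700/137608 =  - 775/206 = -2^ ( - 1) * 5^2*31^1*103^(-1 ) 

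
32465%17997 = 14468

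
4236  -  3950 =286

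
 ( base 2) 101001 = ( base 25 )1G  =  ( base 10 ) 41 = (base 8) 51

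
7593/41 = 185 + 8/41 = 185.20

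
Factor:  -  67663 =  - 71^1*953^1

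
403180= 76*5305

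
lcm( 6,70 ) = 210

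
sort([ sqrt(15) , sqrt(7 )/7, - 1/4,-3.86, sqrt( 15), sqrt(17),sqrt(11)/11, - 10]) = [ - 10, - 3.86, - 1/4,sqrt(11 ) /11,sqrt( 7) /7,sqrt( 15),  sqrt( 15), sqrt( 17)]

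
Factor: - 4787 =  - 4787^1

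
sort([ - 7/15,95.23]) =[ - 7/15, 95.23 ]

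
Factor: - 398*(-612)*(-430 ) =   -  104737680 =-2^4*3^2*5^1 * 17^1*43^1*199^1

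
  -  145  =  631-776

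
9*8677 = 78093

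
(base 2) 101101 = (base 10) 45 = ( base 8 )55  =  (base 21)23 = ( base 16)2d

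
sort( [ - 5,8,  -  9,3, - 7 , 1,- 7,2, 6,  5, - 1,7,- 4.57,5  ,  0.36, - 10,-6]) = [ -10,  -  9,-7 , - 7, - 6, - 5, - 4.57,-1, 0.36,1,2,3, 5, 5,6,7,8 ] 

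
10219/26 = 393 + 1/26  =  393.04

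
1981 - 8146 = -6165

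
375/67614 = 125/22538 = 0.01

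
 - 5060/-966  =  5 + 5/21 = 5.24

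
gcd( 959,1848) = 7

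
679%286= 107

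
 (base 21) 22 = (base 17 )2a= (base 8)54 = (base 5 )134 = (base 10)44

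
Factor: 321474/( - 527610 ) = -131/215 = -5^( - 1)*43^(-1) *131^1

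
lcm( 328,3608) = 3608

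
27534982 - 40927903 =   -  13392921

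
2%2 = 0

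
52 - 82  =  -30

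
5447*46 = 250562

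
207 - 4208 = - 4001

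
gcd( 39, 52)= 13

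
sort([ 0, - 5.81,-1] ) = [ - 5.81, - 1,0 ]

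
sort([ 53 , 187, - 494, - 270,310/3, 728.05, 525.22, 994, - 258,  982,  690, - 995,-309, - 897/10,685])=[ - 995, -494, - 309, - 270,-258, - 897/10,53,  310/3, 187,525.22,685, 690,728.05,982,  994 ]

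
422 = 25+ 397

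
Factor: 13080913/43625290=2^( - 1)*5^( - 1)*163^1*367^( - 1) * 11887^ ( - 1 )*80251^1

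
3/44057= 3/44057=0.00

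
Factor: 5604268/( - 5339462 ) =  - 2802134/2669731 = - 2^1*17^( - 1 ) * 97^( - 1 ) * 1619^( - 1 )*1401067^1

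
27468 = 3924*7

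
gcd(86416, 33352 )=88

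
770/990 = 7/9 = 0.78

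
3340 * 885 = 2955900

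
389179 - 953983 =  - 564804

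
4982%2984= 1998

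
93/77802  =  31/25934 = 0.00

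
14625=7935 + 6690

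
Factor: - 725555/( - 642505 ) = 23^( - 1)*31^2*37^ (  -  1) = 961/851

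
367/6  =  61 + 1/6= 61.17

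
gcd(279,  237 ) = 3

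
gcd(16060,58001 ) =1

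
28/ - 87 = - 28/87 =-0.32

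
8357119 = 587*14237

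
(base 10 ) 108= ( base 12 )90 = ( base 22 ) 4K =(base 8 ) 154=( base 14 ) 7a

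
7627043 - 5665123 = 1961920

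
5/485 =1/97  =  0.01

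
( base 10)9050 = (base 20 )12ca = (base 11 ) 6888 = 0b10001101011010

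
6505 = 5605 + 900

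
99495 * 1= 99495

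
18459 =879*21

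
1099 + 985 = 2084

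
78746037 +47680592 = 126426629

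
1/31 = 1/31 = 0.03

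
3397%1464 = 469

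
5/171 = 5/171= 0.03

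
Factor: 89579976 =2^3*3^1*3732499^1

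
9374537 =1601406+7773131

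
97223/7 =13889 = 13889.00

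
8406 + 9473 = 17879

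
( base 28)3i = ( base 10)102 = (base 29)3F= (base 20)52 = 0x66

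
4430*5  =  22150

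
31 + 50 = 81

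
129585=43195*3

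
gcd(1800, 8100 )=900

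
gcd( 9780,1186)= 2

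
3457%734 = 521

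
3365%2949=416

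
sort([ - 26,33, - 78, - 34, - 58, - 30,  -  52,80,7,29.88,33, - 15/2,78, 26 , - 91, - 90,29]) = [ - 91,  -  90, - 78, - 58, - 52, - 34, - 30,- 26 , - 15/2,7, 26, 29,29.88 , 33,33,78,80 ]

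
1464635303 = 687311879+777323424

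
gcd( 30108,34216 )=52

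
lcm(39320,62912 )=314560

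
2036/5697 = 2036/5697  =  0.36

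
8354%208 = 34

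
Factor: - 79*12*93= - 2^2 * 3^2*31^1*79^1 = - 88164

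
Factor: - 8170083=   -  3^2*23^1*29^1 *1361^1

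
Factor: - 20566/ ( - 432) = 2^ (- 3) * 3^( - 3)*7^1*13^1*113^1  =  10283/216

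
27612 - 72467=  - 44855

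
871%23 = 20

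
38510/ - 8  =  -4814+1/4  =  - 4813.75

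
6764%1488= 812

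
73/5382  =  73/5382=0.01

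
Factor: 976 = 2^4 * 61^1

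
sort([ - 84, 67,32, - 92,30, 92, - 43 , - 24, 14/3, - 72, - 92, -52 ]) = [  -  92, - 92, - 84,-72, - 52, - 43, - 24,14/3, 30, 32, 67 , 92]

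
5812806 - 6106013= - 293207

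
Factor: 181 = 181^1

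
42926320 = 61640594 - 18714274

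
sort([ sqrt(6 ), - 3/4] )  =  [ - 3/4, sqrt ( 6)]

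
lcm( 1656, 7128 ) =163944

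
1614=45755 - 44141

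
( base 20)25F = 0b1110010011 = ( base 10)915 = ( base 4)32103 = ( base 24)1E3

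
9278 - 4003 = 5275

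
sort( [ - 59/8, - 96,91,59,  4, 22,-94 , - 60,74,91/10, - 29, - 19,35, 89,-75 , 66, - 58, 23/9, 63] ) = [-96, - 94, - 75,-60, - 58,-29,-19,-59/8, 23/9, 4, 91/10,22,35,59,63 , 66,74,89, 91]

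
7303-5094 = 2209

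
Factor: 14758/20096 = 47/64 = 2^(-6)*47^1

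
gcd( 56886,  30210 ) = 114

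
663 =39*17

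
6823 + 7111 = 13934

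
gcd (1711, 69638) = 1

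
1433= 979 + 454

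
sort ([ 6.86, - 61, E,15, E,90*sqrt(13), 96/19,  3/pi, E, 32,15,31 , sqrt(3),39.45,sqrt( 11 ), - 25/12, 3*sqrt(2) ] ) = [ -61 , - 25/12, 3/pi,sqrt(3 ),E, E,E, sqrt(11) , 3*sqrt( 2 )  ,  96/19, 6.86,15, 15, 31, 32,39.45,90*sqrt( 13 ) ] 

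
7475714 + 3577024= 11052738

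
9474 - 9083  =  391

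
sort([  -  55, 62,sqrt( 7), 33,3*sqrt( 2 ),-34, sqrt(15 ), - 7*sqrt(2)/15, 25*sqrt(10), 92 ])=[- 55, - 34, - 7*sqrt(2 ) /15, sqrt( 7 ),  sqrt(15) , 3*sqrt(2), 33, 62, 25*sqrt (10 ), 92 ]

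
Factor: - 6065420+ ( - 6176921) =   -  2447^1*5003^1 = -  12242341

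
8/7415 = 8/7415 = 0.00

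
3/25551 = 1/8517 = 0.00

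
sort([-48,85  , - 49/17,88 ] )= [- 48,-49/17 , 85, 88 ] 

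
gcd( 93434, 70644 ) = 2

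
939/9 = 313/3=104.33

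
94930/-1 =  - 94930/1=-  94930.00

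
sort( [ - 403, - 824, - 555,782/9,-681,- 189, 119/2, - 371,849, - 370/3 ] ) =[ - 824 ,-681,-555,-403, - 371, -189, - 370/3,119/2,782/9,849]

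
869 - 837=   32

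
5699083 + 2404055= 8103138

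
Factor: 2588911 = 13^2*15319^1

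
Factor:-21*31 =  - 3^1*7^1*31^1= -  651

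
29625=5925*5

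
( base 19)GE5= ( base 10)6047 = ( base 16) 179F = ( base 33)5I8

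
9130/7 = 9130/7 = 1304.29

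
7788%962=92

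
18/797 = 18/797 = 0.02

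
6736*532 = 3583552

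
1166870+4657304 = 5824174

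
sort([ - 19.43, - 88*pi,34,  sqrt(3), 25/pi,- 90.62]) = [ - 88*pi , - 90.62  ,  -  19.43 , sqrt(3),25/pi, 34] 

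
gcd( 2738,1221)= 37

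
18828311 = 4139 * 4549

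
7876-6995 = 881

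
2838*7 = 19866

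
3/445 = 3/445 = 0.01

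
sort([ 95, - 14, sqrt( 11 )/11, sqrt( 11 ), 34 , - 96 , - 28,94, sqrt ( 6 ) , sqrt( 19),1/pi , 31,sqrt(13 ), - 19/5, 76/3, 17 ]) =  [-96, - 28, - 14,-19/5 , sqrt(11 ) /11,1/pi,sqrt( 6),sqrt(11 ),sqrt(13), sqrt( 19 ),17,76/3,31, 34,94,95]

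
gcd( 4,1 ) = 1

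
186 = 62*3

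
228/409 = 228/409 = 0.56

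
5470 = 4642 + 828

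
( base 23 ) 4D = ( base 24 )49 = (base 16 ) 69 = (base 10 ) 105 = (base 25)45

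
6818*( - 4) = -27272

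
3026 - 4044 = - 1018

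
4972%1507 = 451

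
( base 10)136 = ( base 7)253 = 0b10001000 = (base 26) 56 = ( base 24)5G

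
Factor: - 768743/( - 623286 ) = 2^( - 1 ) *3^( - 2)*31^(-1)*661^1*1117^( - 1 ) * 1163^1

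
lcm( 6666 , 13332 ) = 13332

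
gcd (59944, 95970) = 2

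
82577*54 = 4459158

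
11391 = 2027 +9364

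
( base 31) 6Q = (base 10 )212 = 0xd4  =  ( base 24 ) 8K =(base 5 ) 1322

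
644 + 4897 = 5541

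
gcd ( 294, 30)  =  6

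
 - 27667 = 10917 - 38584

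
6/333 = 2/111 = 0.02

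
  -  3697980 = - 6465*572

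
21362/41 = 521 + 1/41 = 521.02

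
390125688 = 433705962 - 43580274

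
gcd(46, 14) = 2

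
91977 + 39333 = 131310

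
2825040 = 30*94168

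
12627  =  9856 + 2771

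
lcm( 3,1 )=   3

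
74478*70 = 5213460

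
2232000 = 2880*775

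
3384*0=0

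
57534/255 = 225+53/85 = 225.62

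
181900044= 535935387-354035343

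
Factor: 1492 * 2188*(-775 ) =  - 2529984400  =  - 2^4* 5^2*31^1 * 373^1* 547^1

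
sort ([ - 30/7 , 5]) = [ - 30/7, 5] 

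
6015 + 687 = 6702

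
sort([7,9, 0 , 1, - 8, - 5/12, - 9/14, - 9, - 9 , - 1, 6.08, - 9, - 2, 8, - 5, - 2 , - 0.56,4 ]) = [ - 9, - 9 , - 9,-8,- 5, - 2, - 2, - 1, - 9/14, - 0.56, - 5/12,0 , 1 , 4,6.08,7 , 8, 9] 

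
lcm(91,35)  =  455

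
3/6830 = 3/6830 = 0.00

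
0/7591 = 0 =0.00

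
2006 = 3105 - 1099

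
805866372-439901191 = 365965181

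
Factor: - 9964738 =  - 2^1*7^2*101681^1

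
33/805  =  33/805 = 0.04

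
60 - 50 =10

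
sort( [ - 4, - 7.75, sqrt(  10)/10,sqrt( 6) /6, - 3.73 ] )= [ - 7.75 , - 4, - 3.73, sqrt(10)/10, sqrt(6)/6]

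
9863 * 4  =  39452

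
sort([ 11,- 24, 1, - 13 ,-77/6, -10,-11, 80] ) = [ -24, - 13,-77/6, - 11, - 10, 1, 11, 80] 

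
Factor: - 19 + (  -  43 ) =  - 62=- 2^1*31^1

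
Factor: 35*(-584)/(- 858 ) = 10220/429=2^2*3^( - 1)  *  5^1*7^1*11^( - 1)*13^(-1 ) * 73^1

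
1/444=1/444 = 0.00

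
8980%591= 115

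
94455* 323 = 30508965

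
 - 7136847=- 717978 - 6418869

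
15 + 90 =105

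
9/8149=9/8149 =0.00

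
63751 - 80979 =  - 17228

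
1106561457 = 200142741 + 906418716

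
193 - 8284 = -8091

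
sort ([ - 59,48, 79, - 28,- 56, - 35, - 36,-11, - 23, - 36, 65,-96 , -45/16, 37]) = [ - 96, - 59, - 56,-36,-36, - 35 , - 28, - 23, - 11,-45/16, 37, 48,65,79]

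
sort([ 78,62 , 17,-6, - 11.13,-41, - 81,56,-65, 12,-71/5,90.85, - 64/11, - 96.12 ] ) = [-96.12, - 81, - 65,-41,-71/5, - 11.13,  -  6,  -  64/11, 12,17, 56 , 62, 78, 90.85] 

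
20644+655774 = 676418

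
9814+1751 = 11565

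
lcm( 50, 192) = 4800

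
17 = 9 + 8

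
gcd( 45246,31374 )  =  6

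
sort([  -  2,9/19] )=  [ - 2, 9/19 ]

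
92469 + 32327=124796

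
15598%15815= 15598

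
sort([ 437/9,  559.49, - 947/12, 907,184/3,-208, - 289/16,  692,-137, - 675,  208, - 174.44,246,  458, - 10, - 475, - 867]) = [ - 867,  -  675 ,-475, - 208, - 174.44, - 137, - 947/12, - 289/16,-10, 437/9, 184/3, 208,  246, 458, 559.49, 692,  907]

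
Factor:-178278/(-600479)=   258/869 = 2^1*3^1* 11^ ( - 1 )*43^1 * 79^( - 1)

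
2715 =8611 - 5896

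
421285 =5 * 84257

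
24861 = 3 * 8287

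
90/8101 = 90/8101 = 0.01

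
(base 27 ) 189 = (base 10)954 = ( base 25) 1d4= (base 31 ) UO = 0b1110111010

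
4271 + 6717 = 10988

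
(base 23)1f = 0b100110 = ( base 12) 32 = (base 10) 38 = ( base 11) 35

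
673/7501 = 673/7501 = 0.09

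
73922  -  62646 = 11276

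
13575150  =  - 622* ( - 21825)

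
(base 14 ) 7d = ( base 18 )63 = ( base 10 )111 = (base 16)6f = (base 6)303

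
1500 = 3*500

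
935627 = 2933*319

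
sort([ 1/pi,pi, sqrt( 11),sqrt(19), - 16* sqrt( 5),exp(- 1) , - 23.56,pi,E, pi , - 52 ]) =[ - 52, - 16 * sqrt (5),-23.56 , 1/pi, exp( - 1 ) , E, pi,pi, pi,sqrt( 11),  sqrt( 19 ) ] 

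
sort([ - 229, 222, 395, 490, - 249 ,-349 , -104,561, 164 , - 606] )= [ - 606,-349, - 249  , - 229, - 104, 164,222  ,  395 , 490, 561 ] 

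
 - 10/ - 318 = 5/159 = 0.03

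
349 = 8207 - 7858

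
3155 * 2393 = 7549915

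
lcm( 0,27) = 0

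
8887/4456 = 8887/4456 = 1.99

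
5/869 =5/869 = 0.01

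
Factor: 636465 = 3^1*5^1*151^1*281^1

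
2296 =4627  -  2331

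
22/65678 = 11/32839 = 0.00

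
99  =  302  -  203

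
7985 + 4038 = 12023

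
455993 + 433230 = 889223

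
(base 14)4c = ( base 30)28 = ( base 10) 68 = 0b1000100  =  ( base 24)2K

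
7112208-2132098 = 4980110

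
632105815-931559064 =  - 299453249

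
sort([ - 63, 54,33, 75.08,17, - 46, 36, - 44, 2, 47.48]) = [ -63, - 46, - 44 , 2,  17,  33,36, 47.48, 54,75.08 ] 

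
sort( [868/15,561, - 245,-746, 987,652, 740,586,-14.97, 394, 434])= [- 746, - 245, - 14.97, 868/15, 394, 434, 561, 586, 652,740,987]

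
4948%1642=22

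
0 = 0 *87591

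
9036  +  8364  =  17400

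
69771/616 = 113+ 163/616= 113.26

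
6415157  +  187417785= 193832942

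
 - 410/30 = - 41/3 =- 13.67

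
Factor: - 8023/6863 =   -  71^1 * 113^1*6863^( - 1)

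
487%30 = 7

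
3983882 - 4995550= - 1011668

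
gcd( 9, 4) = 1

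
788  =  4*197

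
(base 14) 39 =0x33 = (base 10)51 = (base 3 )1220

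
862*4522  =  3897964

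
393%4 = 1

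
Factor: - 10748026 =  - 2^1*  131^1*41023^1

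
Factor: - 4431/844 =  -21/4 = - 2^( - 2 )*3^1*7^1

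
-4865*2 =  - 9730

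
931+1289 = 2220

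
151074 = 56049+95025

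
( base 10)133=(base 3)11221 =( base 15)8D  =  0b10000101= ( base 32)45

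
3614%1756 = 102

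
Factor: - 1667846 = - 2^1*833923^1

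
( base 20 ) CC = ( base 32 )7S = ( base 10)252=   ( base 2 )11111100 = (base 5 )2002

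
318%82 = 72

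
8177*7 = 57239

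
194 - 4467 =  - 4273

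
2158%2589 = 2158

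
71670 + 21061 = 92731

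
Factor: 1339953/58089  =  17^( - 2) * 67^( - 1)*313^1*1427^1 = 446651/19363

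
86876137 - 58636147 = 28239990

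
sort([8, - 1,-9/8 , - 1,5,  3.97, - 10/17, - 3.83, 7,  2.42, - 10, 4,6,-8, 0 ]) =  [ - 10, - 8, - 3.83,-9/8, - 1, - 1, - 10/17,0, 2.42,3.97,4,5,6,7,8]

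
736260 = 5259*140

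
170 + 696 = 866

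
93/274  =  93/274 =0.34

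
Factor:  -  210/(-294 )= 5/7 = 5^1*7^( - 1)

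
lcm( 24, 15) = 120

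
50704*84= 4259136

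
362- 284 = 78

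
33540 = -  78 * ( - 430 ) 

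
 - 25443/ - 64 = 397 +35/64=397.55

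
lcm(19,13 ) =247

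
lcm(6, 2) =6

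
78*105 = 8190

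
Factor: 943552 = 2^6*23^1 *641^1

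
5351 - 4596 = 755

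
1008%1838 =1008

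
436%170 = 96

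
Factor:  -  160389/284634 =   -  2^(-1 )*3^( - 2 )*7^(-1)*71^1= - 71/126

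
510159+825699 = 1335858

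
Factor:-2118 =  - 2^1*3^1 * 353^1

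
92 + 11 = 103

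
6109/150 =40 + 109/150 = 40.73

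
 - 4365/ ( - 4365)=1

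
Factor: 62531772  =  2^2*3^1*29^1*179689^1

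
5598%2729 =140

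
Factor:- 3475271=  - 19^1 * 317^1*577^1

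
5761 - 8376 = -2615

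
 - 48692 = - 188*259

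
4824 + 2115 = 6939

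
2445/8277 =815/2759 = 0.30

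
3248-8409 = -5161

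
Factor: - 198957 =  - 3^1*11^1*6029^1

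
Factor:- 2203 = -2203^1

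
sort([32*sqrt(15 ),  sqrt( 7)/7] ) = [sqrt(7)/7,32*sqrt( 15) ] 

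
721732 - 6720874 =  - 5999142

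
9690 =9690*1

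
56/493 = 56/493 = 0.11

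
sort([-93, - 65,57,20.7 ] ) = [ - 93, - 65, 20.7, 57] 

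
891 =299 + 592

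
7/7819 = 1/1117 = 0.00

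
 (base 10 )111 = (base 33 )3c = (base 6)303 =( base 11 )A1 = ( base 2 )1101111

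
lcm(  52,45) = 2340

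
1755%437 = 7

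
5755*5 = 28775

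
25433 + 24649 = 50082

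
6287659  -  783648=5504011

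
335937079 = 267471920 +68465159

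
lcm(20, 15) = 60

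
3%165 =3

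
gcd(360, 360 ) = 360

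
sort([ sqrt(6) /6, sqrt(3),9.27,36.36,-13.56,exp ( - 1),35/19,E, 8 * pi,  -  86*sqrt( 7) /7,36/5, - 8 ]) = [ - 86*sqrt(  7) /7,-13.56, - 8, exp( - 1 ), sqrt( 6 )/6, sqrt( 3 ),35/19, E,36/5,9.27 , 8*pi, 36.36] 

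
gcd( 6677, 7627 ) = 1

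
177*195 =34515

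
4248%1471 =1306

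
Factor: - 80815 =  - 5^1*7^1*2309^1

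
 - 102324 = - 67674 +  - 34650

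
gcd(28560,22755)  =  15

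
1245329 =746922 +498407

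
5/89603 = 5/89603= 0.00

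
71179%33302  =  4575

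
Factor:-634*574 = -2^2*7^1 * 41^1*317^1= - 363916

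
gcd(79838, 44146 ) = 2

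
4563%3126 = 1437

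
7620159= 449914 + 7170245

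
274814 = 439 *626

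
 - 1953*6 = - 11718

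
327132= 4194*78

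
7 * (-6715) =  - 47005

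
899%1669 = 899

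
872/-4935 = - 1  +  4063/4935 = -  0.18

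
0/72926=0 = 0.00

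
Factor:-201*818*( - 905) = 148798290= 2^1*3^1*5^1*67^1*181^1*409^1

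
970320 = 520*1866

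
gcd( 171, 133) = 19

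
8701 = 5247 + 3454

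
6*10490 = 62940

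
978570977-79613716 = 898957261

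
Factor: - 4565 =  - 5^1*11^1*83^1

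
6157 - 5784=373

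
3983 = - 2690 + 6673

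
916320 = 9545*96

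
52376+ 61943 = 114319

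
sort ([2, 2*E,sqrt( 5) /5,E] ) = [sqrt( 5) /5,2,E,2 * E]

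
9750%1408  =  1302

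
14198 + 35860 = 50058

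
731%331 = 69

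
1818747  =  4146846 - 2328099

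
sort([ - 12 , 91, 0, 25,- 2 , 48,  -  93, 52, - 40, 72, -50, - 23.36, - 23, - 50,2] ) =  [ - 93, - 50, - 50, - 40, - 23.36, - 23, - 12, - 2, 0,  2, 25,  48,52, 72, 91 ]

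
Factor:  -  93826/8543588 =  - 46913/4271794=- 2^ (-1 )*17^( - 1)*43^1*1091^1*125641^( - 1 ) 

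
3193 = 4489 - 1296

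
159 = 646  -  487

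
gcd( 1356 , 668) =4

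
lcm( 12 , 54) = 108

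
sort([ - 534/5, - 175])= [ - 175, - 534/5]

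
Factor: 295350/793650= 13^( - 1)*37^(-1 )*179^1= 179/481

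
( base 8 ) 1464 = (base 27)13A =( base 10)820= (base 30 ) RA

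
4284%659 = 330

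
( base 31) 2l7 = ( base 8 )5024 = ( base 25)435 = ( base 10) 2580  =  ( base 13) 1236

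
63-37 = 26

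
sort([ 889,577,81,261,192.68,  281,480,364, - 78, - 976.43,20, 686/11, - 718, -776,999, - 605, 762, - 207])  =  [ - 976.43, - 776, - 718, - 605,-207, - 78,  20,686/11,81, 192.68, 261, 281, 364,480,  577 , 762,889,999 ]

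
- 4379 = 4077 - 8456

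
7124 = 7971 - 847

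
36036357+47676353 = 83712710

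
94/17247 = 94/17247 = 0.01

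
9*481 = 4329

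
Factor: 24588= 2^2*3^2 * 683^1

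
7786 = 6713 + 1073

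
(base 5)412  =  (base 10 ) 107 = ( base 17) 65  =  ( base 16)6B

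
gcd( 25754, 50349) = 1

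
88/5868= 22/1467 = 0.01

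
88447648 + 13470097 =101917745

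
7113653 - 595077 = 6518576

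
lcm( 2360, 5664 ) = 28320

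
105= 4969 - 4864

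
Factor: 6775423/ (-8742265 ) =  - 5^( - 1)*7^ ( - 1)*229^1*29587^1 * 249779^( - 1)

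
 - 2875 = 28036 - 30911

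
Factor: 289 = 17^2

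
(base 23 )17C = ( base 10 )702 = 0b1010111110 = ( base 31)mk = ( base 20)1F2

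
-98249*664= - 65237336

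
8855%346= 205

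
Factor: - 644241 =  - 3^1*13^1*16519^1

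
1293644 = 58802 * 22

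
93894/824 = 46947/412 = 113.95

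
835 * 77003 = 64297505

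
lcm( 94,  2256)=2256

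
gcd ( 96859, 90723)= 1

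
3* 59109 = 177327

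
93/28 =93/28 = 3.32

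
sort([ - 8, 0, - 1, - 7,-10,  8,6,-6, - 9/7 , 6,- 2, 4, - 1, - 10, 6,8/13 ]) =[ - 10, - 10, - 8, - 7, - 6, - 2, - 9/7, - 1 , - 1, 0,8/13,4,6, 6,6,8 ]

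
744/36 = 62/3 = 20.67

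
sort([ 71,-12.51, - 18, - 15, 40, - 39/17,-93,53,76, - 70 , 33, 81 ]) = [ -93,-70, - 18, - 15,-12.51, - 39/17, 33,40,  53,71,76, 81 ] 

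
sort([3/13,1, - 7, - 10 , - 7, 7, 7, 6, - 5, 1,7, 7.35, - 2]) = [- 10, - 7, - 7, - 5, - 2, 3/13, 1, 1, 6, 7, 7, 7, 7.35] 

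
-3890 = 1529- 5419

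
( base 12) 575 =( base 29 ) rq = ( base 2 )1100101001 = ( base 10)809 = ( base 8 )1451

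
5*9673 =48365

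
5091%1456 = 723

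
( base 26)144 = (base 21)1g7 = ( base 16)310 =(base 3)1002001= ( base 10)784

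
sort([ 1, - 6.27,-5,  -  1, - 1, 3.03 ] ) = [- 6.27,- 5,- 1, -1  ,  1,3.03 ] 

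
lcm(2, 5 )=10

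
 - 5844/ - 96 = 60 +7/8 = 60.88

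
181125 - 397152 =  - 216027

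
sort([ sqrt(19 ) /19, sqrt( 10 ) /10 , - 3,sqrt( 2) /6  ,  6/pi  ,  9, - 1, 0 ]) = [ - 3 , - 1 , 0, sqrt (19 ) /19,sqrt( 2) /6, sqrt (10 ) /10,6/pi, 9 ]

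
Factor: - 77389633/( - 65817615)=3^ ( - 1) * 5^( -1)*19^( -1)*230939^(  -  1 )*77389633^1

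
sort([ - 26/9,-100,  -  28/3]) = [ - 100 ,-28/3,  -  26/9]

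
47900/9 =5322+2/9  =  5322.22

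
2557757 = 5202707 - 2644950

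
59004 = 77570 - 18566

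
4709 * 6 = 28254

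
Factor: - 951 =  - 3^1*317^1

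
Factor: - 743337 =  - 3^5 * 7^1  *  19^1 * 23^1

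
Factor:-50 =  - 2^1*5^2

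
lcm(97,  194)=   194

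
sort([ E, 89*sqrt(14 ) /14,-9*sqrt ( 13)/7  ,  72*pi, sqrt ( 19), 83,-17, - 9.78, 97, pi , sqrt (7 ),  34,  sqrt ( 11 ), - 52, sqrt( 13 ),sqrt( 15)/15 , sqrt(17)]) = [ - 52 , - 17, - 9.78,-9*sqrt( 13)/7, sqrt( 15)/15 , sqrt( 7) , E,pi, sqrt( 11),sqrt(13),sqrt(17 ),sqrt(19) , 89*sqrt( 14 ) /14,34,83, 97,72*pi]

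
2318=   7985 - 5667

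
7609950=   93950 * 81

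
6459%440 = 299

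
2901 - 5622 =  - 2721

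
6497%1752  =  1241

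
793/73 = 793/73 = 10.86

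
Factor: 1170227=79^1*14813^1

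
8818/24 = 4409/12 = 367.42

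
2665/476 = 2665/476 = 5.60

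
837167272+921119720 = 1758286992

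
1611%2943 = 1611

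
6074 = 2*3037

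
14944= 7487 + 7457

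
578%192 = 2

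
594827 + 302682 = 897509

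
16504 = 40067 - 23563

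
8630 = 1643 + 6987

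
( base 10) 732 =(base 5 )10412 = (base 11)606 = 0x2dc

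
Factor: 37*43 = 37^1*43^1=1591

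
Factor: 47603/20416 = 2^( - 6) * 11^( - 1)*29^( - 1)*181^1*263^1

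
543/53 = 10  +  13/53 = 10.25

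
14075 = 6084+7991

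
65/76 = 65/76 = 0.86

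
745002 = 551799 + 193203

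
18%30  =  18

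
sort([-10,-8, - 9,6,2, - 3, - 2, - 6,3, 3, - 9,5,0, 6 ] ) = [ - 10, - 9, - 9,-8, - 6, - 3,-2,0, 2,3,3,5,6,6]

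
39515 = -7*( - 5645) 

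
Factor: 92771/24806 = 2^(-1)*7^1*29^1*79^( - 1)*157^( - 1)* 457^1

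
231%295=231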